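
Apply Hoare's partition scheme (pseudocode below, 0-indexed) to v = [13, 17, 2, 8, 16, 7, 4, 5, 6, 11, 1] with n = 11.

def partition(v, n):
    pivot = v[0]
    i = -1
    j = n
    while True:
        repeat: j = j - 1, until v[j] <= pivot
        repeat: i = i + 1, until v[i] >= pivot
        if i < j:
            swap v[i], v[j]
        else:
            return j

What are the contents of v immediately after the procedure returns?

[1, 11, 2, 8, 6, 7, 4, 5, 16, 17, 13]

pivot = v[0] = 13; i = -1, j = 11
j→10 (v[10]=1≤13), i→0 (v[0]=13≥13); i<j, swap → [1, 17, 2, 8, 16, 7, 4, 5, 6, 11, 13]
j→9 (v[9]=11≤13), i→1 (v[1]=17≥13); i<j, swap → [1, 11, 2, 8, 16, 7, 4, 5, 6, 17, 13]
j→8 (v[8]=6≤13), i→4 (v[4]=16≥13); i<j, swap → [1, 11, 2, 8, 6, 7, 4, 5, 16, 17, 13]
j→7, i→8; i≥j, return j=7. v = [1, 11, 2, 8, 6, 7, 4, 5, 16, 17, 13]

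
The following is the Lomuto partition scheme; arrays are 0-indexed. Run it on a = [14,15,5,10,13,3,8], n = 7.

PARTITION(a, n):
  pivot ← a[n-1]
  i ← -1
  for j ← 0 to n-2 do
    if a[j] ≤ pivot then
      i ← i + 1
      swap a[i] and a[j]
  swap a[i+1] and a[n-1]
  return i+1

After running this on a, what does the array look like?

[5,3,8,10,13,15,14]

pivot = a[6] = 8; i = -1
j=0: a[0]=14 > 8 → no swap
j=1: a[1]=15 > 8 → no swap
j=2: a[2]=5 ≤ 8 → i=0, swap a[0],a[2] → [5,15,14,10,13,3,8]
j=3: a[3]=10 > 8 → no swap
j=4: a[4]=13 > 8 → no swap
j=5: a[5]=3 ≤ 8 → i=1, swap a[1],a[5] → [5,3,14,10,13,15,8]
final swap a[2],a[6] → [5,3,8,10,13,15,14]; return 2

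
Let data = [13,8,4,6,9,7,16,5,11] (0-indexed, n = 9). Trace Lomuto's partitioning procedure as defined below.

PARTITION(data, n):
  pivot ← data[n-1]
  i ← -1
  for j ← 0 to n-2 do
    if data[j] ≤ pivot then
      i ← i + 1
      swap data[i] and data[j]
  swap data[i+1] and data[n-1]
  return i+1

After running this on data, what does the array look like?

pivot=11, i=-1
j=0: 13>11, skip
j=1: 8≤11, i=0, swap(0,1) ⇒ [8,13,4,6,9,7,16,5,11]
j=2: 4≤11, i=1, swap(1,2) ⇒ [8,4,13,6,9,7,16,5,11]
j=3: 6≤11, i=2, swap(2,3) ⇒ [8,4,6,13,9,7,16,5,11]
j=4: 9≤11, i=3, swap(3,4) ⇒ [8,4,6,9,13,7,16,5,11]
j=5: 7≤11, i=4, swap(4,5) ⇒ [8,4,6,9,7,13,16,5,11]
j=6: 16>11, skip
j=7: 5≤11, i=5, swap(5,7) ⇒ [8,4,6,9,7,5,16,13,11]
swap(6,8) ⇒ [8,4,6,9,7,5,11,13,16]; return 6

[8,4,6,9,7,5,11,13,16]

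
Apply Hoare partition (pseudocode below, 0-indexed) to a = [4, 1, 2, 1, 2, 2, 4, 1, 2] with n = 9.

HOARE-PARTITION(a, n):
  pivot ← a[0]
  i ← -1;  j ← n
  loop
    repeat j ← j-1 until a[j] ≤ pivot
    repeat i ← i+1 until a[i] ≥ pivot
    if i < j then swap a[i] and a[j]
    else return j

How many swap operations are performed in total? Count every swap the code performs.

pivot = a[0] = 4; i = -1, j = 9
j→8 (a[8]=2≤4), i→0 (a[0]=4≥4); i<j, swap → [2, 1, 2, 1, 2, 2, 4, 1, 4]
j→7 (a[7]=1≤4), i→6 (a[6]=4≥4); i<j, swap → [2, 1, 2, 1, 2, 2, 1, 4, 4]
j→6, i→7; i≥j, return j=6. a = [2, 1, 2, 1, 2, 2, 1, 4, 4]

2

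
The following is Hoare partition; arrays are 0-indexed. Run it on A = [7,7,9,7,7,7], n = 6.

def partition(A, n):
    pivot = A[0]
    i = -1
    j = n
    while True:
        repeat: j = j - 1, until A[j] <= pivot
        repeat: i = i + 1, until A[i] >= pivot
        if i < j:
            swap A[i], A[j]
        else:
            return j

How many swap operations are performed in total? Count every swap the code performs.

pivot=7
j stops at 5 (7), i stops at 0 (7); swap ⇒ [7,7,9,7,7,7]
j stops at 4 (7), i stops at 1 (7); swap ⇒ [7,7,9,7,7,7]
j stops at 3 (7), i stops at 2 (9); swap ⇒ [7,7,7,9,7,7]
j stops at 2, i stops at 3; i≥j ⇒ return 2. A=[7,7,7,9,7,7]

3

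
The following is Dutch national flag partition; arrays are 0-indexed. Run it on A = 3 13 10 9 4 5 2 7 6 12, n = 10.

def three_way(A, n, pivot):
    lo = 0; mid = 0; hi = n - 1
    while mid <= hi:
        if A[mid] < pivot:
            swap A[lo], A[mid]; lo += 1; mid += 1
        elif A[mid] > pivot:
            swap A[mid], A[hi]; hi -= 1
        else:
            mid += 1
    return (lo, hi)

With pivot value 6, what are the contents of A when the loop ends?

lo=0 mid=0 hi=9
3<6: swap(0,0), lo=1 mid=1 ⇒ 3 13 10 9 4 5 2 7 6 12
13>6: swap(1,9), hi=8 ⇒ 3 12 10 9 4 5 2 7 6 13
12>6: swap(1,8), hi=7 ⇒ 3 6 10 9 4 5 2 7 12 13
6=6: mid=2
10>6: swap(2,7), hi=6 ⇒ 3 6 7 9 4 5 2 10 12 13
7>6: swap(2,6), hi=5 ⇒ 3 6 2 9 4 5 7 10 12 13
2<6: swap(1,2), lo=2 mid=3 ⇒ 3 2 6 9 4 5 7 10 12 13
9>6: swap(3,5), hi=4 ⇒ 3 2 6 5 4 9 7 10 12 13
5<6: swap(2,3), lo=3 mid=4 ⇒ 3 2 5 6 4 9 7 10 12 13
4<6: swap(3,4), lo=4 mid=5 ⇒ 3 2 5 4 6 9 7 10 12 13
done. lo=4 hi=4; A=3 2 5 4 6 9 7 10 12 13

3 2 5 4 6 9 7 10 12 13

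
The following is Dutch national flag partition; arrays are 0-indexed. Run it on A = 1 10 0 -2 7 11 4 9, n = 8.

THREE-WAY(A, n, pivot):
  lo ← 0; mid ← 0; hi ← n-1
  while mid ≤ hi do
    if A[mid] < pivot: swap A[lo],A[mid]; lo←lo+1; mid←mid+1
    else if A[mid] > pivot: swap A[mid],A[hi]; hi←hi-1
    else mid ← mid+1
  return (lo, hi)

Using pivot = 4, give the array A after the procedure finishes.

pivot = 4; lo=0, mid=0, hi=7
A[mid]=1<4: swap A[0],A[0]; lo=1,mid=1 → 1 10 0 -2 7 11 4 9
A[mid]=10>4: swap A[1],A[7]; hi=6 → 1 9 0 -2 7 11 4 10
A[mid]=9>4: swap A[1],A[6]; hi=5 → 1 4 0 -2 7 11 9 10
A[mid]=4=4: mid=2
A[mid]=0<4: swap A[1],A[2]; lo=2,mid=3 → 1 0 4 -2 7 11 9 10
A[mid]=-2<4: swap A[2],A[3]; lo=3,mid=4 → 1 0 -2 4 7 11 9 10
A[mid]=7>4: swap A[4],A[5]; hi=4 → 1 0 -2 4 11 7 9 10
A[mid]=11>4: swap A[4],A[4]; hi=3 → 1 0 -2 4 11 7 9 10
end: lo=3, hi=3; A = 1 0 -2 4 11 7 9 10

1 0 -2 4 11 7 9 10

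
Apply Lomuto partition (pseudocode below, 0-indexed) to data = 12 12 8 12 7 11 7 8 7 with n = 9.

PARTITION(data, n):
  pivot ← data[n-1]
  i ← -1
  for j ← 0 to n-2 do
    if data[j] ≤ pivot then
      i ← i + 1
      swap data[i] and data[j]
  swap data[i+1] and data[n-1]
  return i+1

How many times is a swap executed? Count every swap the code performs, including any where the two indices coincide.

3

pivot=7, i=-1
j=0: 12>7, skip
j=1: 12>7, skip
j=2: 8>7, skip
j=3: 12>7, skip
j=4: 7≤7, i=0, swap(0,4) ⇒ 7 12 8 12 12 11 7 8 7
j=5: 11>7, skip
j=6: 7≤7, i=1, swap(1,6) ⇒ 7 7 8 12 12 11 12 8 7
j=7: 8>7, skip
swap(2,8) ⇒ 7 7 7 12 12 11 12 8 8; return 2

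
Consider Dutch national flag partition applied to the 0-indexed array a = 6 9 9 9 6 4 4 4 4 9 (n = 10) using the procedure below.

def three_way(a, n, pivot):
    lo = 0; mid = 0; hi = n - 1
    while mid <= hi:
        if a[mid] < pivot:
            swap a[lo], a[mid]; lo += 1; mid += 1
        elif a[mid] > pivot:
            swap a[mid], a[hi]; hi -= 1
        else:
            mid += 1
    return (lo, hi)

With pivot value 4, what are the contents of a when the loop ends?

4 4 4 4 6 9 9 9 9 6

lo=0 mid=0 hi=9
6>4: swap(0,9), hi=8 ⇒ 9 9 9 9 6 4 4 4 4 6
9>4: swap(0,8), hi=7 ⇒ 4 9 9 9 6 4 4 4 9 6
4=4: mid=1
9>4: swap(1,7), hi=6 ⇒ 4 4 9 9 6 4 4 9 9 6
4=4: mid=2
9>4: swap(2,6), hi=5 ⇒ 4 4 4 9 6 4 9 9 9 6
4=4: mid=3
9>4: swap(3,5), hi=4 ⇒ 4 4 4 4 6 9 9 9 9 6
4=4: mid=4
6>4: swap(4,4), hi=3 ⇒ 4 4 4 4 6 9 9 9 9 6
done. lo=0 hi=3; a=4 4 4 4 6 9 9 9 9 6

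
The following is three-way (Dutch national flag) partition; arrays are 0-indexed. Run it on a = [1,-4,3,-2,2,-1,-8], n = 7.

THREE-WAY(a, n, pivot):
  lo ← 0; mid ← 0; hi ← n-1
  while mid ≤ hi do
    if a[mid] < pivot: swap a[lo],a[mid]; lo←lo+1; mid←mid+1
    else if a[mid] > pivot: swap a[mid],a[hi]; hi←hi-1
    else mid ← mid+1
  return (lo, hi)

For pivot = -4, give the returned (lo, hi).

pivot = -4; lo=0, mid=0, hi=6
a[mid]=1>-4: swap a[0],a[6]; hi=5 → [-8,-4,3,-2,2,-1,1]
a[mid]=-8<-4: swap a[0],a[0]; lo=1,mid=1 → [-8,-4,3,-2,2,-1,1]
a[mid]=-4=-4: mid=2
a[mid]=3>-4: swap a[2],a[5]; hi=4 → [-8,-4,-1,-2,2,3,1]
a[mid]=-1>-4: swap a[2],a[4]; hi=3 → [-8,-4,2,-2,-1,3,1]
a[mid]=2>-4: swap a[2],a[3]; hi=2 → [-8,-4,-2,2,-1,3,1]
a[mid]=-2>-4: swap a[2],a[2]; hi=1 → [-8,-4,-2,2,-1,3,1]
end: lo=1, hi=1; a = [-8,-4,-2,2,-1,3,1]

(1, 1)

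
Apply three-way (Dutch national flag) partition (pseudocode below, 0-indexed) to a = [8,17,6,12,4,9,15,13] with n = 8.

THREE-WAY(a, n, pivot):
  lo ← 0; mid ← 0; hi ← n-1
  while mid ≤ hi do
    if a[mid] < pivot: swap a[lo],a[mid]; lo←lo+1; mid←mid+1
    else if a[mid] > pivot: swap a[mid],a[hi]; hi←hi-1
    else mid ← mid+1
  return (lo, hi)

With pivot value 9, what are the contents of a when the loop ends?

[8,6,4,9,12,15,13,17]

lo=0 mid=0 hi=7
8<9: swap(0,0), lo=1 mid=1 ⇒ [8,17,6,12,4,9,15,13]
17>9: swap(1,7), hi=6 ⇒ [8,13,6,12,4,9,15,17]
13>9: swap(1,6), hi=5 ⇒ [8,15,6,12,4,9,13,17]
15>9: swap(1,5), hi=4 ⇒ [8,9,6,12,4,15,13,17]
9=9: mid=2
6<9: swap(1,2), lo=2 mid=3 ⇒ [8,6,9,12,4,15,13,17]
12>9: swap(3,4), hi=3 ⇒ [8,6,9,4,12,15,13,17]
4<9: swap(2,3), lo=3 mid=4 ⇒ [8,6,4,9,12,15,13,17]
done. lo=3 hi=3; a=[8,6,4,9,12,15,13,17]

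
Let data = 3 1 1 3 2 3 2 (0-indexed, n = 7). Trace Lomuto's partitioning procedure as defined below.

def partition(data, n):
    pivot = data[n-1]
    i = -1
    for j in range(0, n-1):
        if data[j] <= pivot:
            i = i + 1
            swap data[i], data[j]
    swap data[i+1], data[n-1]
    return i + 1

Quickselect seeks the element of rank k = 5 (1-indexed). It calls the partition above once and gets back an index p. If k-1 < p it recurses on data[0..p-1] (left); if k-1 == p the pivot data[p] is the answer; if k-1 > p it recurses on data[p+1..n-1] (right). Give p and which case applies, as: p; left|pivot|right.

3; right

pivot = data[6] = 2; i = -1
j=0: data[0]=3 > 2 → no swap
j=1: data[1]=1 ≤ 2 → i=0, swap data[0],data[1] → 1 3 1 3 2 3 2
j=2: data[2]=1 ≤ 2 → i=1, swap data[1],data[2] → 1 1 3 3 2 3 2
j=3: data[3]=3 > 2 → no swap
j=4: data[4]=2 ≤ 2 → i=2, swap data[2],data[4] → 1 1 2 3 3 3 2
j=5: data[5]=3 > 2 → no swap
final swap data[3],data[6] → 1 1 2 2 3 3 3; return 3
p = 3; k-1 = 4 > 3 ⇒ right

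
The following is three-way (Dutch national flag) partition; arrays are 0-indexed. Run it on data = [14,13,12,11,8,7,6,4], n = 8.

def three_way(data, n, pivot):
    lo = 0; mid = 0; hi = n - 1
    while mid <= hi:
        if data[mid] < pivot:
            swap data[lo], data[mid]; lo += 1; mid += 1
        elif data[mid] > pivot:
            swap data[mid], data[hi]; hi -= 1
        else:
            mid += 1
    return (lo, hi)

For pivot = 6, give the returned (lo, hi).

(1, 1)

pivot = 6; lo=0, mid=0, hi=7
data[mid]=14>6: swap data[0],data[7]; hi=6 → [4,13,12,11,8,7,6,14]
data[mid]=4<6: swap data[0],data[0]; lo=1,mid=1 → [4,13,12,11,8,7,6,14]
data[mid]=13>6: swap data[1],data[6]; hi=5 → [4,6,12,11,8,7,13,14]
data[mid]=6=6: mid=2
data[mid]=12>6: swap data[2],data[5]; hi=4 → [4,6,7,11,8,12,13,14]
data[mid]=7>6: swap data[2],data[4]; hi=3 → [4,6,8,11,7,12,13,14]
data[mid]=8>6: swap data[2],data[3]; hi=2 → [4,6,11,8,7,12,13,14]
data[mid]=11>6: swap data[2],data[2]; hi=1 → [4,6,11,8,7,12,13,14]
end: lo=1, hi=1; data = [4,6,11,8,7,12,13,14]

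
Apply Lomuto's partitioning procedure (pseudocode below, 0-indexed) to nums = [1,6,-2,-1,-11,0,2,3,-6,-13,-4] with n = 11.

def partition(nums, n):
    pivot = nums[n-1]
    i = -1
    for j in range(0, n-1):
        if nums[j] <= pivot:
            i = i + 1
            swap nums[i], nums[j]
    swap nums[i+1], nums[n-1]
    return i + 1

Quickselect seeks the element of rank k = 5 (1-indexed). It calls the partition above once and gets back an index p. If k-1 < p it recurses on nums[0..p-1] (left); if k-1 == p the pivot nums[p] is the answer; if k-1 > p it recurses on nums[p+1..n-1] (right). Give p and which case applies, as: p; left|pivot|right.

3; right

pivot = nums[10] = -4; i = -1
j=0: nums[0]=1 > -4 → no swap
j=1: nums[1]=6 > -4 → no swap
j=2: nums[2]=-2 > -4 → no swap
j=3: nums[3]=-1 > -4 → no swap
j=4: nums[4]=-11 ≤ -4 → i=0, swap nums[0],nums[4] → [-11,6,-2,-1,1,0,2,3,-6,-13,-4]
j=5: nums[5]=0 > -4 → no swap
j=6: nums[6]=2 > -4 → no swap
j=7: nums[7]=3 > -4 → no swap
j=8: nums[8]=-6 ≤ -4 → i=1, swap nums[1],nums[8] → [-11,-6,-2,-1,1,0,2,3,6,-13,-4]
j=9: nums[9]=-13 ≤ -4 → i=2, swap nums[2],nums[9] → [-11,-6,-13,-1,1,0,2,3,6,-2,-4]
final swap nums[3],nums[10] → [-11,-6,-13,-4,1,0,2,3,6,-2,-1]; return 3
p = 3; k-1 = 4 > 3 ⇒ right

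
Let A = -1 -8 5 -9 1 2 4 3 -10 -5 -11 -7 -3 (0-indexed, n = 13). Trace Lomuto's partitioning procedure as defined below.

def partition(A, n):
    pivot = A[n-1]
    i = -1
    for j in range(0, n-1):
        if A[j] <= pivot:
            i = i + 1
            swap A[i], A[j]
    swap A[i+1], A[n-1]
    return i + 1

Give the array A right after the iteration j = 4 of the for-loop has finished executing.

pivot=-3, i=-1
j=0: -1>-3, skip
j=1: -8≤-3, i=0, swap(0,1) ⇒ -8 -1 5 -9 1 2 4 3 -10 -5 -11 -7 -3
j=2: 5>-3, skip
j=3: -9≤-3, i=1, swap(1,3) ⇒ -8 -9 5 -1 1 2 4 3 -10 -5 -11 -7 -3
j=4: 1>-3, skip
(after j=4) A = -8 -9 5 -1 1 2 4 3 -10 -5 -11 -7 -3

-8 -9 5 -1 1 2 4 3 -10 -5 -11 -7 -3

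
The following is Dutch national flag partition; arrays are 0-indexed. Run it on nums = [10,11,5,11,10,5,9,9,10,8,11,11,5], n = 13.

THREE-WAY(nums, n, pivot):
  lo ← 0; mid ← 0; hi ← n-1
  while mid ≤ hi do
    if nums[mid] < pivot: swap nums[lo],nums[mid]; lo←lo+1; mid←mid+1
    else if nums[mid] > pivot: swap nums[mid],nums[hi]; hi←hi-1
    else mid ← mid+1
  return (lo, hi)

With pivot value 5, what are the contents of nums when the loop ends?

lo=0 mid=0 hi=12
10>5: swap(0,12), hi=11 ⇒ [5,11,5,11,10,5,9,9,10,8,11,11,10]
5=5: mid=1
11>5: swap(1,11), hi=10 ⇒ [5,11,5,11,10,5,9,9,10,8,11,11,10]
11>5: swap(1,10), hi=9 ⇒ [5,11,5,11,10,5,9,9,10,8,11,11,10]
11>5: swap(1,9), hi=8 ⇒ [5,8,5,11,10,5,9,9,10,11,11,11,10]
8>5: swap(1,8), hi=7 ⇒ [5,10,5,11,10,5,9,9,8,11,11,11,10]
10>5: swap(1,7), hi=6 ⇒ [5,9,5,11,10,5,9,10,8,11,11,11,10]
9>5: swap(1,6), hi=5 ⇒ [5,9,5,11,10,5,9,10,8,11,11,11,10]
9>5: swap(1,5), hi=4 ⇒ [5,5,5,11,10,9,9,10,8,11,11,11,10]
5=5: mid=2
5=5: mid=3
11>5: swap(3,4), hi=3 ⇒ [5,5,5,10,11,9,9,10,8,11,11,11,10]
10>5: swap(3,3), hi=2 ⇒ [5,5,5,10,11,9,9,10,8,11,11,11,10]
done. lo=0 hi=2; nums=[5,5,5,10,11,9,9,10,8,11,11,11,10]

[5,5,5,10,11,9,9,10,8,11,11,11,10]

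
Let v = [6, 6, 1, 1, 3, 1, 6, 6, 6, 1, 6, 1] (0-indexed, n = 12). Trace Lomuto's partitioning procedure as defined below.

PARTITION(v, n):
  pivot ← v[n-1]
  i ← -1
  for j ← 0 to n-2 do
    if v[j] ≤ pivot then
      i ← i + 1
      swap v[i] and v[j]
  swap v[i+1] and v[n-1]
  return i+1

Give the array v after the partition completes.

[1, 1, 1, 1, 1, 6, 6, 6, 6, 6, 6, 3]

pivot = v[11] = 1; i = -1
j=0: v[0]=6 > 1 → no swap
j=1: v[1]=6 > 1 → no swap
j=2: v[2]=1 ≤ 1 → i=0, swap v[0],v[2] → [1, 6, 6, 1, 3, 1, 6, 6, 6, 1, 6, 1]
j=3: v[3]=1 ≤ 1 → i=1, swap v[1],v[3] → [1, 1, 6, 6, 3, 1, 6, 6, 6, 1, 6, 1]
j=4: v[4]=3 > 1 → no swap
j=5: v[5]=1 ≤ 1 → i=2, swap v[2],v[5] → [1, 1, 1, 6, 3, 6, 6, 6, 6, 1, 6, 1]
j=6: v[6]=6 > 1 → no swap
j=7: v[7]=6 > 1 → no swap
j=8: v[8]=6 > 1 → no swap
j=9: v[9]=1 ≤ 1 → i=3, swap v[3],v[9] → [1, 1, 1, 1, 3, 6, 6, 6, 6, 6, 6, 1]
j=10: v[10]=6 > 1 → no swap
final swap v[4],v[11] → [1, 1, 1, 1, 1, 6, 6, 6, 6, 6, 6, 3]; return 4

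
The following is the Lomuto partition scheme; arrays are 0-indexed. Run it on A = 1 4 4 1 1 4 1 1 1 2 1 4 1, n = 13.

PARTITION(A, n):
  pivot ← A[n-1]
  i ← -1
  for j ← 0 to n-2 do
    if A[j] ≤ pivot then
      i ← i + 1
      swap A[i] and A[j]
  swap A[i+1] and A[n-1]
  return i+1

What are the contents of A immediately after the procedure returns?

1 1 1 1 1 1 1 1 4 2 4 4 4

pivot = A[12] = 1; i = -1
j=0: A[0]=1 ≤ 1 → i=0, swap A[0],A[0] (no change) → 1 4 4 1 1 4 1 1 1 2 1 4 1
j=1: A[1]=4 > 1 → no swap
j=2: A[2]=4 > 1 → no swap
j=3: A[3]=1 ≤ 1 → i=1, swap A[1],A[3] → 1 1 4 4 1 4 1 1 1 2 1 4 1
j=4: A[4]=1 ≤ 1 → i=2, swap A[2],A[4] → 1 1 1 4 4 4 1 1 1 2 1 4 1
j=5: A[5]=4 > 1 → no swap
j=6: A[6]=1 ≤ 1 → i=3, swap A[3],A[6] → 1 1 1 1 4 4 4 1 1 2 1 4 1
j=7: A[7]=1 ≤ 1 → i=4, swap A[4],A[7] → 1 1 1 1 1 4 4 4 1 2 1 4 1
j=8: A[8]=1 ≤ 1 → i=5, swap A[5],A[8] → 1 1 1 1 1 1 4 4 4 2 1 4 1
j=9: A[9]=2 > 1 → no swap
j=10: A[10]=1 ≤ 1 → i=6, swap A[6],A[10] → 1 1 1 1 1 1 1 4 4 2 4 4 1
j=11: A[11]=4 > 1 → no swap
final swap A[7],A[12] → 1 1 1 1 1 1 1 1 4 2 4 4 4; return 7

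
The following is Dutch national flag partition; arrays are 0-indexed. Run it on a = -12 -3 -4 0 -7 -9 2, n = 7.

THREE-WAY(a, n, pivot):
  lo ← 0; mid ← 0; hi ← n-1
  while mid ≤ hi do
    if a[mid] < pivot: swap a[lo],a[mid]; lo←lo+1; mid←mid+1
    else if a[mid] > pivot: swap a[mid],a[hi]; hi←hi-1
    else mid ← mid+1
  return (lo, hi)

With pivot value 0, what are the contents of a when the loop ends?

-12 -3 -4 -7 -9 0 2

pivot = 0; lo=0, mid=0, hi=6
a[mid]=-12<0: swap a[0],a[0]; lo=1,mid=1 → -12 -3 -4 0 -7 -9 2
a[mid]=-3<0: swap a[1],a[1]; lo=2,mid=2 → -12 -3 -4 0 -7 -9 2
a[mid]=-4<0: swap a[2],a[2]; lo=3,mid=3 → -12 -3 -4 0 -7 -9 2
a[mid]=0=0: mid=4
a[mid]=-7<0: swap a[3],a[4]; lo=4,mid=5 → -12 -3 -4 -7 0 -9 2
a[mid]=-9<0: swap a[4],a[5]; lo=5,mid=6 → -12 -3 -4 -7 -9 0 2
a[mid]=2>0: swap a[6],a[6]; hi=5 → -12 -3 -4 -7 -9 0 2
end: lo=5, hi=5; a = -12 -3 -4 -7 -9 0 2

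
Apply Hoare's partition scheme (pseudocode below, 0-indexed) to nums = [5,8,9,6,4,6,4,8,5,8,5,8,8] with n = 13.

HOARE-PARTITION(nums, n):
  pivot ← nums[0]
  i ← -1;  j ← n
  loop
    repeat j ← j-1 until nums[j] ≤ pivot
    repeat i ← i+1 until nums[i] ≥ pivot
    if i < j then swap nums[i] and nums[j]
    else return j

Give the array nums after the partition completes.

pivot=5
j stops at 10 (5), i stops at 0 (5); swap ⇒ [5,8,9,6,4,6,4,8,5,8,5,8,8]
j stops at 8 (5), i stops at 1 (8); swap ⇒ [5,5,9,6,4,6,4,8,8,8,5,8,8]
j stops at 6 (4), i stops at 2 (9); swap ⇒ [5,5,4,6,4,6,9,8,8,8,5,8,8]
j stops at 4 (4), i stops at 3 (6); swap ⇒ [5,5,4,4,6,6,9,8,8,8,5,8,8]
j stops at 3, i stops at 4; i≥j ⇒ return 3. nums=[5,5,4,4,6,6,9,8,8,8,5,8,8]

[5,5,4,4,6,6,9,8,8,8,5,8,8]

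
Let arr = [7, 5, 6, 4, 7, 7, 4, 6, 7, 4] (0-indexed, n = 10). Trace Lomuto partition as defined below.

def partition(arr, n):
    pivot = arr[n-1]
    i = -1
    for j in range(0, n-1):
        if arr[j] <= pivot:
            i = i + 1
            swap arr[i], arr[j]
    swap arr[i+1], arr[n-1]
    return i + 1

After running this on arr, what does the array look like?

[4, 4, 4, 7, 7, 7, 5, 6, 7, 6]

pivot = arr[9] = 4; i = -1
j=0: arr[0]=7 > 4 → no swap
j=1: arr[1]=5 > 4 → no swap
j=2: arr[2]=6 > 4 → no swap
j=3: arr[3]=4 ≤ 4 → i=0, swap arr[0],arr[3] → [4, 5, 6, 7, 7, 7, 4, 6, 7, 4]
j=4: arr[4]=7 > 4 → no swap
j=5: arr[5]=7 > 4 → no swap
j=6: arr[6]=4 ≤ 4 → i=1, swap arr[1],arr[6] → [4, 4, 6, 7, 7, 7, 5, 6, 7, 4]
j=7: arr[7]=6 > 4 → no swap
j=8: arr[8]=7 > 4 → no swap
final swap arr[2],arr[9] → [4, 4, 4, 7, 7, 7, 5, 6, 7, 6]; return 2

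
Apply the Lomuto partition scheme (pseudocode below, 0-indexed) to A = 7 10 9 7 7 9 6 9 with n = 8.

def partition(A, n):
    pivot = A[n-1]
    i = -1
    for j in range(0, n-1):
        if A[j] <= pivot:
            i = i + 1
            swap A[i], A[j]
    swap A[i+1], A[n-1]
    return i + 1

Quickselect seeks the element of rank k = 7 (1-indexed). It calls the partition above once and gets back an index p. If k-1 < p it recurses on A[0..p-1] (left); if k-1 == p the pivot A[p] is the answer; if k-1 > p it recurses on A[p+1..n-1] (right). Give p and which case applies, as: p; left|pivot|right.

pivot = A[7] = 9; i = -1
j=0: A[0]=7 ≤ 9 → i=0, swap A[0],A[0] (no change) → 7 10 9 7 7 9 6 9
j=1: A[1]=10 > 9 → no swap
j=2: A[2]=9 ≤ 9 → i=1, swap A[1],A[2] → 7 9 10 7 7 9 6 9
j=3: A[3]=7 ≤ 9 → i=2, swap A[2],A[3] → 7 9 7 10 7 9 6 9
j=4: A[4]=7 ≤ 9 → i=3, swap A[3],A[4] → 7 9 7 7 10 9 6 9
j=5: A[5]=9 ≤ 9 → i=4, swap A[4],A[5] → 7 9 7 7 9 10 6 9
j=6: A[6]=6 ≤ 9 → i=5, swap A[5],A[6] → 7 9 7 7 9 6 10 9
final swap A[6],A[7] → 7 9 7 7 9 6 9 10; return 6
p = 6; k-1 = 6 == 6 ⇒ pivot

6; pivot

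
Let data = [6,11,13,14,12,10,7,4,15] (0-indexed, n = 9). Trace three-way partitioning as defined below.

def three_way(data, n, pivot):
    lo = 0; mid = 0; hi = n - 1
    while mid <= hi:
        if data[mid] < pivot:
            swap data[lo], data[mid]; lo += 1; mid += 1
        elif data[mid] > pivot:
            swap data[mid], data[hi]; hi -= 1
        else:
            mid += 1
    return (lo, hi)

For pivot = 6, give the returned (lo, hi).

(1, 1)

lo=0 mid=0 hi=8
6=6: mid=1
11>6: swap(1,8), hi=7 ⇒ [6,15,13,14,12,10,7,4,11]
15>6: swap(1,7), hi=6 ⇒ [6,4,13,14,12,10,7,15,11]
4<6: swap(0,1), lo=1 mid=2 ⇒ [4,6,13,14,12,10,7,15,11]
13>6: swap(2,6), hi=5 ⇒ [4,6,7,14,12,10,13,15,11]
7>6: swap(2,5), hi=4 ⇒ [4,6,10,14,12,7,13,15,11]
10>6: swap(2,4), hi=3 ⇒ [4,6,12,14,10,7,13,15,11]
12>6: swap(2,3), hi=2 ⇒ [4,6,14,12,10,7,13,15,11]
14>6: swap(2,2), hi=1 ⇒ [4,6,14,12,10,7,13,15,11]
done. lo=1 hi=1; data=[4,6,14,12,10,7,13,15,11]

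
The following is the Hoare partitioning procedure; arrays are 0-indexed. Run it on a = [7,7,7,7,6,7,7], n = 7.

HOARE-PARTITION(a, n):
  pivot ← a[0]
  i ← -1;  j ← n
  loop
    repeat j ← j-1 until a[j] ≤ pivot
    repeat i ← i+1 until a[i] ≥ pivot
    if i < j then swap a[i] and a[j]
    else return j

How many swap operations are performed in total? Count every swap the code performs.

3

pivot=7
j stops at 6 (7), i stops at 0 (7); swap ⇒ [7,7,7,7,6,7,7]
j stops at 5 (7), i stops at 1 (7); swap ⇒ [7,7,7,7,6,7,7]
j stops at 4 (6), i stops at 2 (7); swap ⇒ [7,7,6,7,7,7,7]
j stops at 3, i stops at 3; i≥j ⇒ return 3. a=[7,7,6,7,7,7,7]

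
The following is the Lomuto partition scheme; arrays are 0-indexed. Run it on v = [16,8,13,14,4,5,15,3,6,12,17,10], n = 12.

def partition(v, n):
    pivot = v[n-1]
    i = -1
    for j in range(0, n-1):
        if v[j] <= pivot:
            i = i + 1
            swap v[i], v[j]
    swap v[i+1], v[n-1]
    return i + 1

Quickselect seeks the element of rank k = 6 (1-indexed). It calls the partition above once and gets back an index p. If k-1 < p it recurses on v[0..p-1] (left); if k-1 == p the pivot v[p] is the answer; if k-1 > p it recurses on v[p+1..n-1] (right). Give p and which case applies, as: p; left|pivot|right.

5; pivot

pivot = v[11] = 10; i = -1
j=0: v[0]=16 > 10 → no swap
j=1: v[1]=8 ≤ 10 → i=0, swap v[0],v[1] → [8,16,13,14,4,5,15,3,6,12,17,10]
j=2: v[2]=13 > 10 → no swap
j=3: v[3]=14 > 10 → no swap
j=4: v[4]=4 ≤ 10 → i=1, swap v[1],v[4] → [8,4,13,14,16,5,15,3,6,12,17,10]
j=5: v[5]=5 ≤ 10 → i=2, swap v[2],v[5] → [8,4,5,14,16,13,15,3,6,12,17,10]
j=6: v[6]=15 > 10 → no swap
j=7: v[7]=3 ≤ 10 → i=3, swap v[3],v[7] → [8,4,5,3,16,13,15,14,6,12,17,10]
j=8: v[8]=6 ≤ 10 → i=4, swap v[4],v[8] → [8,4,5,3,6,13,15,14,16,12,17,10]
j=9: v[9]=12 > 10 → no swap
j=10: v[10]=17 > 10 → no swap
final swap v[5],v[11] → [8,4,5,3,6,10,15,14,16,12,17,13]; return 5
p = 5; k-1 = 5 == 5 ⇒ pivot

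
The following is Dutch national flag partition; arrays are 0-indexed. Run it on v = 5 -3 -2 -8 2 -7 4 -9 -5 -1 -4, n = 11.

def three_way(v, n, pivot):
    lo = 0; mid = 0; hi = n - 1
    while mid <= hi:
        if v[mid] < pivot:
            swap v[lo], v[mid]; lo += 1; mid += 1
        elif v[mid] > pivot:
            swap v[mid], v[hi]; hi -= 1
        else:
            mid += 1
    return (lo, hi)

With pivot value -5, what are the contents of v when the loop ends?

pivot = -5; lo=0, mid=0, hi=10
v[mid]=5>-5: swap v[0],v[10]; hi=9 → -4 -3 -2 -8 2 -7 4 -9 -5 -1 5
v[mid]=-4>-5: swap v[0],v[9]; hi=8 → -1 -3 -2 -8 2 -7 4 -9 -5 -4 5
v[mid]=-1>-5: swap v[0],v[8]; hi=7 → -5 -3 -2 -8 2 -7 4 -9 -1 -4 5
v[mid]=-5=-5: mid=1
v[mid]=-3>-5: swap v[1],v[7]; hi=6 → -5 -9 -2 -8 2 -7 4 -3 -1 -4 5
v[mid]=-9<-5: swap v[0],v[1]; lo=1,mid=2 → -9 -5 -2 -8 2 -7 4 -3 -1 -4 5
v[mid]=-2>-5: swap v[2],v[6]; hi=5 → -9 -5 4 -8 2 -7 -2 -3 -1 -4 5
v[mid]=4>-5: swap v[2],v[5]; hi=4 → -9 -5 -7 -8 2 4 -2 -3 -1 -4 5
v[mid]=-7<-5: swap v[1],v[2]; lo=2,mid=3 → -9 -7 -5 -8 2 4 -2 -3 -1 -4 5
v[mid]=-8<-5: swap v[2],v[3]; lo=3,mid=4 → -9 -7 -8 -5 2 4 -2 -3 -1 -4 5
v[mid]=2>-5: swap v[4],v[4]; hi=3 → -9 -7 -8 -5 2 4 -2 -3 -1 -4 5
end: lo=3, hi=3; v = -9 -7 -8 -5 2 4 -2 -3 -1 -4 5

-9 -7 -8 -5 2 4 -2 -3 -1 -4 5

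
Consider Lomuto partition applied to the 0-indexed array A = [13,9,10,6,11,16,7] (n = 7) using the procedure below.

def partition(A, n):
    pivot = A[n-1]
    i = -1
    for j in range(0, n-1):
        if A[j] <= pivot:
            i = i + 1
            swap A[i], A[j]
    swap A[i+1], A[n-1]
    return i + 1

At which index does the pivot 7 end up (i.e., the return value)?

pivot = A[6] = 7; i = -1
j=0: A[0]=13 > 7 → no swap
j=1: A[1]=9 > 7 → no swap
j=2: A[2]=10 > 7 → no swap
j=3: A[3]=6 ≤ 7 → i=0, swap A[0],A[3] → [6,9,10,13,11,16,7]
j=4: A[4]=11 > 7 → no swap
j=5: A[5]=16 > 7 → no swap
final swap A[1],A[6] → [6,7,10,13,11,16,9]; return 1

1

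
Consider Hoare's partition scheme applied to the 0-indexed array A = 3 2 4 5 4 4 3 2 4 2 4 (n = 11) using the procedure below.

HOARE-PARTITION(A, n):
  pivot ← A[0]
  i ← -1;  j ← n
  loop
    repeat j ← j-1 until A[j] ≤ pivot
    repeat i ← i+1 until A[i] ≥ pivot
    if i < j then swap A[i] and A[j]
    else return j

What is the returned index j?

3

pivot = A[0] = 3; i = -1, j = 11
j→9 (A[9]=2≤3), i→0 (A[0]=3≥3); i<j, swap → 2 2 4 5 4 4 3 2 4 3 4
j→7 (A[7]=2≤3), i→2 (A[2]=4≥3); i<j, swap → 2 2 2 5 4 4 3 4 4 3 4
j→6 (A[6]=3≤3), i→3 (A[3]=5≥3); i<j, swap → 2 2 2 3 4 4 5 4 4 3 4
j→3, i→4; i≥j, return j=3. A = 2 2 2 3 4 4 5 4 4 3 4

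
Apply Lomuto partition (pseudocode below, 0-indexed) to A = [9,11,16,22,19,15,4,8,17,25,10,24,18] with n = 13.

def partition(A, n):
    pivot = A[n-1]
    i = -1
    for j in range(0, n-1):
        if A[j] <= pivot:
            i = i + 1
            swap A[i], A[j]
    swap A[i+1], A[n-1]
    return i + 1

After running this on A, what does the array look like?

[9,11,16,15,4,8,17,10,18,25,22,24,19]

pivot=18, i=-1
j=0: 9≤18, i=0, swap(0,0) ⇒ [9,11,16,22,19,15,4,8,17,25,10,24,18]
j=1: 11≤18, i=1, swap(1,1) ⇒ [9,11,16,22,19,15,4,8,17,25,10,24,18]
j=2: 16≤18, i=2, swap(2,2) ⇒ [9,11,16,22,19,15,4,8,17,25,10,24,18]
j=3: 22>18, skip
j=4: 19>18, skip
j=5: 15≤18, i=3, swap(3,5) ⇒ [9,11,16,15,19,22,4,8,17,25,10,24,18]
j=6: 4≤18, i=4, swap(4,6) ⇒ [9,11,16,15,4,22,19,8,17,25,10,24,18]
j=7: 8≤18, i=5, swap(5,7) ⇒ [9,11,16,15,4,8,19,22,17,25,10,24,18]
j=8: 17≤18, i=6, swap(6,8) ⇒ [9,11,16,15,4,8,17,22,19,25,10,24,18]
j=9: 25>18, skip
j=10: 10≤18, i=7, swap(7,10) ⇒ [9,11,16,15,4,8,17,10,19,25,22,24,18]
j=11: 24>18, skip
swap(8,12) ⇒ [9,11,16,15,4,8,17,10,18,25,22,24,19]; return 8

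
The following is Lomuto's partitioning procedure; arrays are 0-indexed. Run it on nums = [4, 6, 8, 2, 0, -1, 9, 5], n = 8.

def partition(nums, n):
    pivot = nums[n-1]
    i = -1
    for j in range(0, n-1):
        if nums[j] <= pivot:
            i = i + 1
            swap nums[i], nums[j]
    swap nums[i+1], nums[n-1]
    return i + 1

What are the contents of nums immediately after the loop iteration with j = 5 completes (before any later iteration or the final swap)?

[4, 2, 0, -1, 8, 6, 9, 5]

pivot = nums[7] = 5; i = -1
j=0: nums[0]=4 ≤ 5 → i=0, swap nums[0],nums[0] (no change) → [4, 6, 8, 2, 0, -1, 9, 5]
j=1: nums[1]=6 > 5 → no swap
j=2: nums[2]=8 > 5 → no swap
j=3: nums[3]=2 ≤ 5 → i=1, swap nums[1],nums[3] → [4, 2, 8, 6, 0, -1, 9, 5]
j=4: nums[4]=0 ≤ 5 → i=2, swap nums[2],nums[4] → [4, 2, 0, 6, 8, -1, 9, 5]
j=5: nums[5]=-1 ≤ 5 → i=3, swap nums[3],nums[5] → [4, 2, 0, -1, 8, 6, 9, 5]
(after j=5) nums = [4, 2, 0, -1, 8, 6, 9, 5]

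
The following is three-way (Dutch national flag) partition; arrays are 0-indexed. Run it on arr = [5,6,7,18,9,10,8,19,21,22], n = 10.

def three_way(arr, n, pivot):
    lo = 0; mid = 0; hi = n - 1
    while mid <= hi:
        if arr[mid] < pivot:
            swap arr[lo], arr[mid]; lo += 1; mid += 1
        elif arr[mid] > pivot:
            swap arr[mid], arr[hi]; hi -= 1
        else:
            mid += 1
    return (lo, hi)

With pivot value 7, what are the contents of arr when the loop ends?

pivot = 7; lo=0, mid=0, hi=9
arr[mid]=5<7: swap arr[0],arr[0]; lo=1,mid=1 → [5,6,7,18,9,10,8,19,21,22]
arr[mid]=6<7: swap arr[1],arr[1]; lo=2,mid=2 → [5,6,7,18,9,10,8,19,21,22]
arr[mid]=7=7: mid=3
arr[mid]=18>7: swap arr[3],arr[9]; hi=8 → [5,6,7,22,9,10,8,19,21,18]
arr[mid]=22>7: swap arr[3],arr[8]; hi=7 → [5,6,7,21,9,10,8,19,22,18]
arr[mid]=21>7: swap arr[3],arr[7]; hi=6 → [5,6,7,19,9,10,8,21,22,18]
arr[mid]=19>7: swap arr[3],arr[6]; hi=5 → [5,6,7,8,9,10,19,21,22,18]
arr[mid]=8>7: swap arr[3],arr[5]; hi=4 → [5,6,7,10,9,8,19,21,22,18]
arr[mid]=10>7: swap arr[3],arr[4]; hi=3 → [5,6,7,9,10,8,19,21,22,18]
arr[mid]=9>7: swap arr[3],arr[3]; hi=2 → [5,6,7,9,10,8,19,21,22,18]
end: lo=2, hi=2; arr = [5,6,7,9,10,8,19,21,22,18]

[5,6,7,9,10,8,19,21,22,18]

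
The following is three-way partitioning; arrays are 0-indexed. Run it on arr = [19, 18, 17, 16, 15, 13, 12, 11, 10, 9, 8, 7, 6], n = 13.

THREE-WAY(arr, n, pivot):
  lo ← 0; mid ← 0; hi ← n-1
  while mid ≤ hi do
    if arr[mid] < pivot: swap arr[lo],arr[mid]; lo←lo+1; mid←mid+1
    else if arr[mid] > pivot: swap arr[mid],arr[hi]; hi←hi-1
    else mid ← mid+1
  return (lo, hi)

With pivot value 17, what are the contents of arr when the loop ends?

lo=0 mid=0 hi=12
19>17: swap(0,12), hi=11 ⇒ [6, 18, 17, 16, 15, 13, 12, 11, 10, 9, 8, 7, 19]
6<17: swap(0,0), lo=1 mid=1 ⇒ [6, 18, 17, 16, 15, 13, 12, 11, 10, 9, 8, 7, 19]
18>17: swap(1,11), hi=10 ⇒ [6, 7, 17, 16, 15, 13, 12, 11, 10, 9, 8, 18, 19]
7<17: swap(1,1), lo=2 mid=2 ⇒ [6, 7, 17, 16, 15, 13, 12, 11, 10, 9, 8, 18, 19]
17=17: mid=3
16<17: swap(2,3), lo=3 mid=4 ⇒ [6, 7, 16, 17, 15, 13, 12, 11, 10, 9, 8, 18, 19]
15<17: swap(3,4), lo=4 mid=5 ⇒ [6, 7, 16, 15, 17, 13, 12, 11, 10, 9, 8, 18, 19]
13<17: swap(4,5), lo=5 mid=6 ⇒ [6, 7, 16, 15, 13, 17, 12, 11, 10, 9, 8, 18, 19]
12<17: swap(5,6), lo=6 mid=7 ⇒ [6, 7, 16, 15, 13, 12, 17, 11, 10, 9, 8, 18, 19]
11<17: swap(6,7), lo=7 mid=8 ⇒ [6, 7, 16, 15, 13, 12, 11, 17, 10, 9, 8, 18, 19]
10<17: swap(7,8), lo=8 mid=9 ⇒ [6, 7, 16, 15, 13, 12, 11, 10, 17, 9, 8, 18, 19]
9<17: swap(8,9), lo=9 mid=10 ⇒ [6, 7, 16, 15, 13, 12, 11, 10, 9, 17, 8, 18, 19]
8<17: swap(9,10), lo=10 mid=11 ⇒ [6, 7, 16, 15, 13, 12, 11, 10, 9, 8, 17, 18, 19]
done. lo=10 hi=10; arr=[6, 7, 16, 15, 13, 12, 11, 10, 9, 8, 17, 18, 19]

[6, 7, 16, 15, 13, 12, 11, 10, 9, 8, 17, 18, 19]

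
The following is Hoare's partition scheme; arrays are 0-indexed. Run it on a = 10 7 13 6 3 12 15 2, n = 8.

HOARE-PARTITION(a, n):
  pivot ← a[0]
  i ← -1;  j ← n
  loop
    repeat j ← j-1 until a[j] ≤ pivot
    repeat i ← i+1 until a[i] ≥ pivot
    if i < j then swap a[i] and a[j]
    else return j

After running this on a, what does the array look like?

pivot=10
j stops at 7 (2), i stops at 0 (10); swap ⇒ 2 7 13 6 3 12 15 10
j stops at 4 (3), i stops at 2 (13); swap ⇒ 2 7 3 6 13 12 15 10
j stops at 3, i stops at 4; i≥j ⇒ return 3. a=2 7 3 6 13 12 15 10

2 7 3 6 13 12 15 10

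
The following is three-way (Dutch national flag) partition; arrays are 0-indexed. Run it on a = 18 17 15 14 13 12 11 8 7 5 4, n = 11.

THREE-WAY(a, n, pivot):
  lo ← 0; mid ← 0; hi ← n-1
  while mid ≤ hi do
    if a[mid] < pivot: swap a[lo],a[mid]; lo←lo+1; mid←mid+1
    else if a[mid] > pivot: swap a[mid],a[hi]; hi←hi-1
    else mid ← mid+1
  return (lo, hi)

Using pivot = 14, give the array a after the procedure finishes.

pivot = 14; lo=0, mid=0, hi=10
a[mid]=18>14: swap a[0],a[10]; hi=9 → 4 17 15 14 13 12 11 8 7 5 18
a[mid]=4<14: swap a[0],a[0]; lo=1,mid=1 → 4 17 15 14 13 12 11 8 7 5 18
a[mid]=17>14: swap a[1],a[9]; hi=8 → 4 5 15 14 13 12 11 8 7 17 18
a[mid]=5<14: swap a[1],a[1]; lo=2,mid=2 → 4 5 15 14 13 12 11 8 7 17 18
a[mid]=15>14: swap a[2],a[8]; hi=7 → 4 5 7 14 13 12 11 8 15 17 18
a[mid]=7<14: swap a[2],a[2]; lo=3,mid=3 → 4 5 7 14 13 12 11 8 15 17 18
a[mid]=14=14: mid=4
a[mid]=13<14: swap a[3],a[4]; lo=4,mid=5 → 4 5 7 13 14 12 11 8 15 17 18
a[mid]=12<14: swap a[4],a[5]; lo=5,mid=6 → 4 5 7 13 12 14 11 8 15 17 18
a[mid]=11<14: swap a[5],a[6]; lo=6,mid=7 → 4 5 7 13 12 11 14 8 15 17 18
a[mid]=8<14: swap a[6],a[7]; lo=7,mid=8 → 4 5 7 13 12 11 8 14 15 17 18
end: lo=7, hi=7; a = 4 5 7 13 12 11 8 14 15 17 18

4 5 7 13 12 11 8 14 15 17 18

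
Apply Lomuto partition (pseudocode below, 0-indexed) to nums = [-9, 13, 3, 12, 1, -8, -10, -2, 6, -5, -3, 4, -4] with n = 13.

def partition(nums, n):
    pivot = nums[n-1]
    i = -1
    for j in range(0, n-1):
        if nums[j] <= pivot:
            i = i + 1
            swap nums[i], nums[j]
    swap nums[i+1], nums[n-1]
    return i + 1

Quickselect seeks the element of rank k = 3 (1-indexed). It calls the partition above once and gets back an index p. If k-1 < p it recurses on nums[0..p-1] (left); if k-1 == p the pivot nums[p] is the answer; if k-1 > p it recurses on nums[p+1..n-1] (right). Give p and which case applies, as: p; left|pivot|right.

pivot = nums[12] = -4; i = -1
j=0: nums[0]=-9 ≤ -4 → i=0, swap nums[0],nums[0] (no change) → [-9, 13, 3, 12, 1, -8, -10, -2, 6, -5, -3, 4, -4]
j=1: nums[1]=13 > -4 → no swap
j=2: nums[2]=3 > -4 → no swap
j=3: nums[3]=12 > -4 → no swap
j=4: nums[4]=1 > -4 → no swap
j=5: nums[5]=-8 ≤ -4 → i=1, swap nums[1],nums[5] → [-9, -8, 3, 12, 1, 13, -10, -2, 6, -5, -3, 4, -4]
j=6: nums[6]=-10 ≤ -4 → i=2, swap nums[2],nums[6] → [-9, -8, -10, 12, 1, 13, 3, -2, 6, -5, -3, 4, -4]
j=7: nums[7]=-2 > -4 → no swap
j=8: nums[8]=6 > -4 → no swap
j=9: nums[9]=-5 ≤ -4 → i=3, swap nums[3],nums[9] → [-9, -8, -10, -5, 1, 13, 3, -2, 6, 12, -3, 4, -4]
j=10: nums[10]=-3 > -4 → no swap
j=11: nums[11]=4 > -4 → no swap
final swap nums[4],nums[12] → [-9, -8, -10, -5, -4, 13, 3, -2, 6, 12, -3, 4, 1]; return 4
p = 4; k-1 = 2 < 4 ⇒ left

4; left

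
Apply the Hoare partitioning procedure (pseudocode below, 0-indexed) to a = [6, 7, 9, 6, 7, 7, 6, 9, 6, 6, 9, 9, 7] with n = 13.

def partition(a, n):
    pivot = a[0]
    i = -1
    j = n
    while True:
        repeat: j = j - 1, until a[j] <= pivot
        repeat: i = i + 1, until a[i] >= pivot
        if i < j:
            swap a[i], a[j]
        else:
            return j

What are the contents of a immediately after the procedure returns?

[6, 6, 6, 6, 7, 7, 9, 9, 7, 6, 9, 9, 7]

pivot = a[0] = 6; i = -1, j = 13
j→9 (a[9]=6≤6), i→0 (a[0]=6≥6); i<j, swap → [6, 7, 9, 6, 7, 7, 6, 9, 6, 6, 9, 9, 7]
j→8 (a[8]=6≤6), i→1 (a[1]=7≥6); i<j, swap → [6, 6, 9, 6, 7, 7, 6, 9, 7, 6, 9, 9, 7]
j→6 (a[6]=6≤6), i→2 (a[2]=9≥6); i<j, swap → [6, 6, 6, 6, 7, 7, 9, 9, 7, 6, 9, 9, 7]
j→3, i→3; i≥j, return j=3. a = [6, 6, 6, 6, 7, 7, 9, 9, 7, 6, 9, 9, 7]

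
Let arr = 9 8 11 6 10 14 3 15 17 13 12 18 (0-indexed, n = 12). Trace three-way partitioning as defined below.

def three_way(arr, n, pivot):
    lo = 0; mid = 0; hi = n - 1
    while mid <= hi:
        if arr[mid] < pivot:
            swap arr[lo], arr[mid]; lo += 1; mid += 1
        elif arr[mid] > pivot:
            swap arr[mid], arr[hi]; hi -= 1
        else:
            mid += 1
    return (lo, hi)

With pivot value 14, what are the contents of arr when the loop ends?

lo=0 mid=0 hi=11
9<14: swap(0,0), lo=1 mid=1 ⇒ 9 8 11 6 10 14 3 15 17 13 12 18
8<14: swap(1,1), lo=2 mid=2 ⇒ 9 8 11 6 10 14 3 15 17 13 12 18
11<14: swap(2,2), lo=3 mid=3 ⇒ 9 8 11 6 10 14 3 15 17 13 12 18
6<14: swap(3,3), lo=4 mid=4 ⇒ 9 8 11 6 10 14 3 15 17 13 12 18
10<14: swap(4,4), lo=5 mid=5 ⇒ 9 8 11 6 10 14 3 15 17 13 12 18
14=14: mid=6
3<14: swap(5,6), lo=6 mid=7 ⇒ 9 8 11 6 10 3 14 15 17 13 12 18
15>14: swap(7,11), hi=10 ⇒ 9 8 11 6 10 3 14 18 17 13 12 15
18>14: swap(7,10), hi=9 ⇒ 9 8 11 6 10 3 14 12 17 13 18 15
12<14: swap(6,7), lo=7 mid=8 ⇒ 9 8 11 6 10 3 12 14 17 13 18 15
17>14: swap(8,9), hi=8 ⇒ 9 8 11 6 10 3 12 14 13 17 18 15
13<14: swap(7,8), lo=8 mid=9 ⇒ 9 8 11 6 10 3 12 13 14 17 18 15
done. lo=8 hi=8; arr=9 8 11 6 10 3 12 13 14 17 18 15

9 8 11 6 10 3 12 13 14 17 18 15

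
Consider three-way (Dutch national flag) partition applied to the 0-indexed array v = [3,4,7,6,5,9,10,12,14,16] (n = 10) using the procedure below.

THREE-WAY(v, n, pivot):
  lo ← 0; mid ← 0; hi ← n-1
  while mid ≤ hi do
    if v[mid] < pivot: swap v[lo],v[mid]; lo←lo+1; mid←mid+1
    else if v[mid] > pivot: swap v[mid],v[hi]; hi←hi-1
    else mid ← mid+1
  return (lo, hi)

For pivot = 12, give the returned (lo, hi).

lo=0 mid=0 hi=9
3<12: swap(0,0), lo=1 mid=1 ⇒ [3,4,7,6,5,9,10,12,14,16]
4<12: swap(1,1), lo=2 mid=2 ⇒ [3,4,7,6,5,9,10,12,14,16]
7<12: swap(2,2), lo=3 mid=3 ⇒ [3,4,7,6,5,9,10,12,14,16]
6<12: swap(3,3), lo=4 mid=4 ⇒ [3,4,7,6,5,9,10,12,14,16]
5<12: swap(4,4), lo=5 mid=5 ⇒ [3,4,7,6,5,9,10,12,14,16]
9<12: swap(5,5), lo=6 mid=6 ⇒ [3,4,7,6,5,9,10,12,14,16]
10<12: swap(6,6), lo=7 mid=7 ⇒ [3,4,7,6,5,9,10,12,14,16]
12=12: mid=8
14>12: swap(8,9), hi=8 ⇒ [3,4,7,6,5,9,10,12,16,14]
16>12: swap(8,8), hi=7 ⇒ [3,4,7,6,5,9,10,12,16,14]
done. lo=7 hi=7; v=[3,4,7,6,5,9,10,12,16,14]

(7, 7)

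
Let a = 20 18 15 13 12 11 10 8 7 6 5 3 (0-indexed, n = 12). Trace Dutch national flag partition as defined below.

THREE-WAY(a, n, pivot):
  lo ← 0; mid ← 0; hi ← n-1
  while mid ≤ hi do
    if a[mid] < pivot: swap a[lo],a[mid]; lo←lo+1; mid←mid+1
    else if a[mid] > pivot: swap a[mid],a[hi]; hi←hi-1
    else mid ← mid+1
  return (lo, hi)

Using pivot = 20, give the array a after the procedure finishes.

pivot = 20; lo=0, mid=0, hi=11
a[mid]=20=20: mid=1
a[mid]=18<20: swap a[0],a[1]; lo=1,mid=2 → 18 20 15 13 12 11 10 8 7 6 5 3
a[mid]=15<20: swap a[1],a[2]; lo=2,mid=3 → 18 15 20 13 12 11 10 8 7 6 5 3
a[mid]=13<20: swap a[2],a[3]; lo=3,mid=4 → 18 15 13 20 12 11 10 8 7 6 5 3
a[mid]=12<20: swap a[3],a[4]; lo=4,mid=5 → 18 15 13 12 20 11 10 8 7 6 5 3
a[mid]=11<20: swap a[4],a[5]; lo=5,mid=6 → 18 15 13 12 11 20 10 8 7 6 5 3
a[mid]=10<20: swap a[5],a[6]; lo=6,mid=7 → 18 15 13 12 11 10 20 8 7 6 5 3
a[mid]=8<20: swap a[6],a[7]; lo=7,mid=8 → 18 15 13 12 11 10 8 20 7 6 5 3
a[mid]=7<20: swap a[7],a[8]; lo=8,mid=9 → 18 15 13 12 11 10 8 7 20 6 5 3
a[mid]=6<20: swap a[8],a[9]; lo=9,mid=10 → 18 15 13 12 11 10 8 7 6 20 5 3
a[mid]=5<20: swap a[9],a[10]; lo=10,mid=11 → 18 15 13 12 11 10 8 7 6 5 20 3
a[mid]=3<20: swap a[10],a[11]; lo=11,mid=12 → 18 15 13 12 11 10 8 7 6 5 3 20
end: lo=11, hi=11; a = 18 15 13 12 11 10 8 7 6 5 3 20

18 15 13 12 11 10 8 7 6 5 3 20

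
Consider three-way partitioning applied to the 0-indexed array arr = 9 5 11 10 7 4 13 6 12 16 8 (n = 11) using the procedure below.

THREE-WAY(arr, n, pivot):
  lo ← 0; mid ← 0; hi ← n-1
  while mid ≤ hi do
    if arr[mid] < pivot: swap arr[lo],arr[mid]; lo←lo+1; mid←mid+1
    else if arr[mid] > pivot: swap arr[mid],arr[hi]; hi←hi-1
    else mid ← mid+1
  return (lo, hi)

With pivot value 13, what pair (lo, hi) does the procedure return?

(9, 9)

pivot = 13; lo=0, mid=0, hi=10
arr[mid]=9<13: swap arr[0],arr[0]; lo=1,mid=1 → 9 5 11 10 7 4 13 6 12 16 8
arr[mid]=5<13: swap arr[1],arr[1]; lo=2,mid=2 → 9 5 11 10 7 4 13 6 12 16 8
arr[mid]=11<13: swap arr[2],arr[2]; lo=3,mid=3 → 9 5 11 10 7 4 13 6 12 16 8
arr[mid]=10<13: swap arr[3],arr[3]; lo=4,mid=4 → 9 5 11 10 7 4 13 6 12 16 8
arr[mid]=7<13: swap arr[4],arr[4]; lo=5,mid=5 → 9 5 11 10 7 4 13 6 12 16 8
arr[mid]=4<13: swap arr[5],arr[5]; lo=6,mid=6 → 9 5 11 10 7 4 13 6 12 16 8
arr[mid]=13=13: mid=7
arr[mid]=6<13: swap arr[6],arr[7]; lo=7,mid=8 → 9 5 11 10 7 4 6 13 12 16 8
arr[mid]=12<13: swap arr[7],arr[8]; lo=8,mid=9 → 9 5 11 10 7 4 6 12 13 16 8
arr[mid]=16>13: swap arr[9],arr[10]; hi=9 → 9 5 11 10 7 4 6 12 13 8 16
arr[mid]=8<13: swap arr[8],arr[9]; lo=9,mid=10 → 9 5 11 10 7 4 6 12 8 13 16
end: lo=9, hi=9; arr = 9 5 11 10 7 4 6 12 8 13 16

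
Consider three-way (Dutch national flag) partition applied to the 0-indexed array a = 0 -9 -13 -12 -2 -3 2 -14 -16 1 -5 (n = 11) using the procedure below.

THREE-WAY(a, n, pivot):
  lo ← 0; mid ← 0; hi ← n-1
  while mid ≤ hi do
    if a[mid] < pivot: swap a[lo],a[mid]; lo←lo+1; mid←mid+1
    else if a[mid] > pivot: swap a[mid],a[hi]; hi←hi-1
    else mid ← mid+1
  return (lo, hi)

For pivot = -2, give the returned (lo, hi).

pivot = -2; lo=0, mid=0, hi=10
a[mid]=0>-2: swap a[0],a[10]; hi=9 → -5 -9 -13 -12 -2 -3 2 -14 -16 1 0
a[mid]=-5<-2: swap a[0],a[0]; lo=1,mid=1 → -5 -9 -13 -12 -2 -3 2 -14 -16 1 0
a[mid]=-9<-2: swap a[1],a[1]; lo=2,mid=2 → -5 -9 -13 -12 -2 -3 2 -14 -16 1 0
a[mid]=-13<-2: swap a[2],a[2]; lo=3,mid=3 → -5 -9 -13 -12 -2 -3 2 -14 -16 1 0
a[mid]=-12<-2: swap a[3],a[3]; lo=4,mid=4 → -5 -9 -13 -12 -2 -3 2 -14 -16 1 0
a[mid]=-2=-2: mid=5
a[mid]=-3<-2: swap a[4],a[5]; lo=5,mid=6 → -5 -9 -13 -12 -3 -2 2 -14 -16 1 0
a[mid]=2>-2: swap a[6],a[9]; hi=8 → -5 -9 -13 -12 -3 -2 1 -14 -16 2 0
a[mid]=1>-2: swap a[6],a[8]; hi=7 → -5 -9 -13 -12 -3 -2 -16 -14 1 2 0
a[mid]=-16<-2: swap a[5],a[6]; lo=6,mid=7 → -5 -9 -13 -12 -3 -16 -2 -14 1 2 0
a[mid]=-14<-2: swap a[6],a[7]; lo=7,mid=8 → -5 -9 -13 -12 -3 -16 -14 -2 1 2 0
end: lo=7, hi=7; a = -5 -9 -13 -12 -3 -16 -14 -2 1 2 0

(7, 7)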